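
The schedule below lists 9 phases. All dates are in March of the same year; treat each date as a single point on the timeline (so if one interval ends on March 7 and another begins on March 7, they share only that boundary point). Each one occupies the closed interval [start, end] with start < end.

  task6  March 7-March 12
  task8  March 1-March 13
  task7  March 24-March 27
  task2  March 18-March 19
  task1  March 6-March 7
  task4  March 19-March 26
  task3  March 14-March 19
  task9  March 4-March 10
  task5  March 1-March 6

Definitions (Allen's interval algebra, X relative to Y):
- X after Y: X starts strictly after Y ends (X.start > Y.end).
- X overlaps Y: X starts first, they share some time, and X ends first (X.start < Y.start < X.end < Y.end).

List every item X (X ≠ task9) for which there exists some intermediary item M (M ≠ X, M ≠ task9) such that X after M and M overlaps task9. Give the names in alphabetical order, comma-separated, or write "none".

task2, task3, task4, task6, task7

Target task9 = [March 4, March 10].
Intermediaries M with M overlaps task9: task5.
Via task5 — items with X after task5: task2, task3, task4, task6, task7.
Union: task2, task3, task4, task6, task7.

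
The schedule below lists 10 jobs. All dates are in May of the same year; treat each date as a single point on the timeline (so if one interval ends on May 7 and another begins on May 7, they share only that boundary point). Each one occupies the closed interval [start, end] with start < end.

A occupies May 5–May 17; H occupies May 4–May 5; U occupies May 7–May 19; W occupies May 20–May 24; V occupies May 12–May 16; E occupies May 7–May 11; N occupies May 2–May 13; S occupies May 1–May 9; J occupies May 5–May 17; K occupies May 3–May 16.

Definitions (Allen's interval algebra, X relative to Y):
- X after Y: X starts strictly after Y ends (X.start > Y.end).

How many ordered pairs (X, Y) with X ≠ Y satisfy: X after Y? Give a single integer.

14

Checking all 90 ordered pairs for relation 'after'; matching pairs in alphabetical order:
(E, H): E after H ✓
(U, H): U after H ✓
(V, E): V after E ✓
(V, H): V after H ✓
(V, S): V after S ✓
(W, A): W after A ✓
(W, E): W after E ✓
(W, H): W after H ✓
(W, J): W after J ✓
(W, K): W after K ✓
(W, N): W after N ✓
(W, S): W after S ✓
(W, U): W after U ✓
(W, V): W after V ✓
Count: 14.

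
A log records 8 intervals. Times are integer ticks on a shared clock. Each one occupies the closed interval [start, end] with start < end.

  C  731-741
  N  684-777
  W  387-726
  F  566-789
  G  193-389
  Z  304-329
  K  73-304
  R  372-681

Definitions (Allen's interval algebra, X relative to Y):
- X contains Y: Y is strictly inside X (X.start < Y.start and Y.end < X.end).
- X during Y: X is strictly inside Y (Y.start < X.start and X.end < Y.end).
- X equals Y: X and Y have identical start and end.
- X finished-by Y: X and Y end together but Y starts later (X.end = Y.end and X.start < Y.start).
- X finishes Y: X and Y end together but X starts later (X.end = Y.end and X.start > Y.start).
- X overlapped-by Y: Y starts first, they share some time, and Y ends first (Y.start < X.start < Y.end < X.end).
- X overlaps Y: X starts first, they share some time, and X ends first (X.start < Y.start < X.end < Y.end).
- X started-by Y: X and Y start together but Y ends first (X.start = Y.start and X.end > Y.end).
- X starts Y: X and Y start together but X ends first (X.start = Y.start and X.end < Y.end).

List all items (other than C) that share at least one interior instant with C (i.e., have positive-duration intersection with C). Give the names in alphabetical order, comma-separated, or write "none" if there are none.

F, N

Target C = [731, 741].
F [566, 789] → contains → yes.
G [193, 389] → before → no.
K [73, 304] → before → no.
N [684, 777] → contains → yes.
R [372, 681] → before → no.
W [387, 726] → before → no.
Z [304, 329] → before → no.
Result: F, N.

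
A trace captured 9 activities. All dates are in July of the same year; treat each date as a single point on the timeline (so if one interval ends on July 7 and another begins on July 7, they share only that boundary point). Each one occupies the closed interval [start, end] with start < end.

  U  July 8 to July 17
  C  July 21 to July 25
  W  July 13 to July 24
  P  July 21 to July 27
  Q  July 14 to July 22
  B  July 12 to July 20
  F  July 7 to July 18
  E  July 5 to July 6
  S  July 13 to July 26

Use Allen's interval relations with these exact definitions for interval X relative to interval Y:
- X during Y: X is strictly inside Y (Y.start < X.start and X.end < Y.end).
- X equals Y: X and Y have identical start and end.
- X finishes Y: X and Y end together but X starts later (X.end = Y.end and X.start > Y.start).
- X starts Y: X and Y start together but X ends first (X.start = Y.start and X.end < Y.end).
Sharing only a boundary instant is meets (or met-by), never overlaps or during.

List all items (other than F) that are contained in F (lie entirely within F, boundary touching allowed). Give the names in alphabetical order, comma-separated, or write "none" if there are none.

Target F = [July 7, July 18].
B [July 12, July 20] → overlapped-by → no.
C [July 21, July 25] → after → no.
E [July 5, July 6] → before → no.
P [July 21, July 27] → after → no.
Q [July 14, July 22] → overlapped-by → no.
S [July 13, July 26] → overlapped-by → no.
U [July 8, July 17] → during → yes.
W [July 13, July 24] → overlapped-by → no.
Result: U.

U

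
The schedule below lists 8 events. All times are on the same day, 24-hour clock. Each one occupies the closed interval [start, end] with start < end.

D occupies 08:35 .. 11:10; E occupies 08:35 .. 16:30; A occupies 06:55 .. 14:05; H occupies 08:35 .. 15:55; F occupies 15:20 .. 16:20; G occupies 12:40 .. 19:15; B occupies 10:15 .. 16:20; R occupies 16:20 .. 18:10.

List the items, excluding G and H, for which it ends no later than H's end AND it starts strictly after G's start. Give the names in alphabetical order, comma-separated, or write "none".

none

Conditions: its end is no later than H's end (X.end <= 15:55) AND its start is strictly after G's start (X.start > 12:40).
A: end 14:05 <= 15:55? ✓; start 06:55 > 12:40? ✗ → no.
B: end 16:20 <= 15:55? ✗; start 10:15 > 12:40? ✗ → no.
D: end 11:10 <= 15:55? ✓; start 08:35 > 12:40? ✗ → no.
E: end 16:30 <= 15:55? ✗; start 08:35 > 12:40? ✗ → no.
F: end 16:20 <= 15:55? ✗; start 15:20 > 12:40? ✓ → no.
R: end 18:10 <= 15:55? ✗; start 16:20 > 12:40? ✓ → no.
Result: none.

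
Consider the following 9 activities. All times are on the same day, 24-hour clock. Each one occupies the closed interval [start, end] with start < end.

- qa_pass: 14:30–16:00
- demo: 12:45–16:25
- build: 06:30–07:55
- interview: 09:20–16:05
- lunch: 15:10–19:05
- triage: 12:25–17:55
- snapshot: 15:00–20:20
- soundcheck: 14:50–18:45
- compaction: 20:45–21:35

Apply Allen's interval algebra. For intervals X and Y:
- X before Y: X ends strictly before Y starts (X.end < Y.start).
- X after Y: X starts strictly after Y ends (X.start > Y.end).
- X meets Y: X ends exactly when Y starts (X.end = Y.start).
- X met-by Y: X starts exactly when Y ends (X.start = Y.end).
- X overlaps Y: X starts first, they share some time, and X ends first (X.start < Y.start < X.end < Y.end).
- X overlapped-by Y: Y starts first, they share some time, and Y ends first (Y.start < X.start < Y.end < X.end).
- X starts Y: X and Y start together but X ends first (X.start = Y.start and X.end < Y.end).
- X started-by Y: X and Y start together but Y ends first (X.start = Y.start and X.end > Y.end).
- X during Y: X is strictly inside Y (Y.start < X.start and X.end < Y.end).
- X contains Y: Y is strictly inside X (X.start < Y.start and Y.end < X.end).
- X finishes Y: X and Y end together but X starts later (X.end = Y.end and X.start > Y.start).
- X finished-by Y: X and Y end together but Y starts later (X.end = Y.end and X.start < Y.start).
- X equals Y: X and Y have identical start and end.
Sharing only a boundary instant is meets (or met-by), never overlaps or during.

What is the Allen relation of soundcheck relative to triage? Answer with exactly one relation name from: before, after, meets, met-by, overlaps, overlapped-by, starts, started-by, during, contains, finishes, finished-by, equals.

soundcheck = [14:50, 18:45]; triage = [12:25, 17:55].
Compare endpoints: soundcheck.start > triage.start, soundcheck.start < triage.end, soundcheck.end > triage.start, soundcheck.end > triage.end.
That pattern is 'overlapped-by'.

overlapped-by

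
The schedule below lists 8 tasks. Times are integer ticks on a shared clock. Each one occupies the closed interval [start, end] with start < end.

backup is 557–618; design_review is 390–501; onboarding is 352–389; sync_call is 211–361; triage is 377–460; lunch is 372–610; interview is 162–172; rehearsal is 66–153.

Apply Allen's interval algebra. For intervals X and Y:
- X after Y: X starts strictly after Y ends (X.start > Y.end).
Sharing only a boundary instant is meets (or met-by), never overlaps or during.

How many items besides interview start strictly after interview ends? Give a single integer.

6

Target interview = [162, 172].
backup [557, 618] → after → counts.
design_review [390, 501] → after → counts.
lunch [372, 610] → after → counts.
onboarding [352, 389] → after → counts.
rehearsal [66, 153] → before → no.
sync_call [211, 361] → after → counts.
triage [377, 460] → after → counts.
Total: 6.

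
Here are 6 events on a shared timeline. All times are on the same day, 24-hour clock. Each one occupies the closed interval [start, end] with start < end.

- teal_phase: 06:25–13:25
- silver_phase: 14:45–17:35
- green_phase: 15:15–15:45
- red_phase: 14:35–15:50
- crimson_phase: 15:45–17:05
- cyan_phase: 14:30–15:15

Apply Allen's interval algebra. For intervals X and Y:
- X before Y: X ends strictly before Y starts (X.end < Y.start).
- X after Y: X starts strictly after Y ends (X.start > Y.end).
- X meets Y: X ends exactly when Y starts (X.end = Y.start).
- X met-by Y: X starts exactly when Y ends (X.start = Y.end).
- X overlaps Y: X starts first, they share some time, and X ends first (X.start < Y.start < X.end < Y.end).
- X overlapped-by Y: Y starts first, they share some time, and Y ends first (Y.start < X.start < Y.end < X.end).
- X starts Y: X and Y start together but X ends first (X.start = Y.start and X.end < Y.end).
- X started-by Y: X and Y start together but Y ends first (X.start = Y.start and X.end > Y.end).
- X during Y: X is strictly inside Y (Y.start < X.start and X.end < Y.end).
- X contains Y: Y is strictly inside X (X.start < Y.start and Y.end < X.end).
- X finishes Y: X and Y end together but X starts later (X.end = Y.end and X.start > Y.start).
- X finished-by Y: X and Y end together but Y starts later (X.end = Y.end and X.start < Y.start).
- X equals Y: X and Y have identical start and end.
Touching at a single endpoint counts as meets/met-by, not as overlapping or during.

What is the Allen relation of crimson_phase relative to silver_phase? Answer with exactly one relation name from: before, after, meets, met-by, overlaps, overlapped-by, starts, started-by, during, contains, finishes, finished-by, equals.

crimson_phase = [15:45, 17:05]; silver_phase = [14:45, 17:35].
Compare endpoints: crimson_phase.start > silver_phase.start, crimson_phase.start < silver_phase.end, crimson_phase.end > silver_phase.start, crimson_phase.end < silver_phase.end.
That pattern is 'during'.

during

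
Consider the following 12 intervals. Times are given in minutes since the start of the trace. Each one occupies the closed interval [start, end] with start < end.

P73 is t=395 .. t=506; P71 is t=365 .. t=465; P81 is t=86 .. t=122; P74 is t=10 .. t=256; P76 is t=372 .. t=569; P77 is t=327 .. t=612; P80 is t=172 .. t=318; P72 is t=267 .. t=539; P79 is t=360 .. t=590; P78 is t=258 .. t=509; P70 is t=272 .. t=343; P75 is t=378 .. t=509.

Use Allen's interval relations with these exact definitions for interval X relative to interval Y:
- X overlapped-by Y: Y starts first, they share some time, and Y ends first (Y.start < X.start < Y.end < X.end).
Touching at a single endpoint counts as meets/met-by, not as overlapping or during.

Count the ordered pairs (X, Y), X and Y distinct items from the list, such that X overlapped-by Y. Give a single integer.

15

Checking all 132 ordered pairs for relation 'overlapped-by'; matching pairs in alphabetical order:
(P70, P80): P70 overlapped-by P80 ✓
(P72, P78): P72 overlapped-by P78 ✓
(P72, P80): P72 overlapped-by P80 ✓
(P73, P71): P73 overlapped-by P71 ✓
(P75, P71): P75 overlapped-by P71 ✓
(P76, P71): P76 overlapped-by P71 ✓
(P76, P72): P76 overlapped-by P72 ✓
(P76, P78): P76 overlapped-by P78 ✓
(P77, P70): P77 overlapped-by P70 ✓
(P77, P72): P77 overlapped-by P72 ✓
(P77, P78): P77 overlapped-by P78 ✓
(P78, P80): P78 overlapped-by P80 ✓
(P79, P72): P79 overlapped-by P72 ✓
(P79, P78): P79 overlapped-by P78 ✓
(P80, P74): P80 overlapped-by P74 ✓
Count: 15.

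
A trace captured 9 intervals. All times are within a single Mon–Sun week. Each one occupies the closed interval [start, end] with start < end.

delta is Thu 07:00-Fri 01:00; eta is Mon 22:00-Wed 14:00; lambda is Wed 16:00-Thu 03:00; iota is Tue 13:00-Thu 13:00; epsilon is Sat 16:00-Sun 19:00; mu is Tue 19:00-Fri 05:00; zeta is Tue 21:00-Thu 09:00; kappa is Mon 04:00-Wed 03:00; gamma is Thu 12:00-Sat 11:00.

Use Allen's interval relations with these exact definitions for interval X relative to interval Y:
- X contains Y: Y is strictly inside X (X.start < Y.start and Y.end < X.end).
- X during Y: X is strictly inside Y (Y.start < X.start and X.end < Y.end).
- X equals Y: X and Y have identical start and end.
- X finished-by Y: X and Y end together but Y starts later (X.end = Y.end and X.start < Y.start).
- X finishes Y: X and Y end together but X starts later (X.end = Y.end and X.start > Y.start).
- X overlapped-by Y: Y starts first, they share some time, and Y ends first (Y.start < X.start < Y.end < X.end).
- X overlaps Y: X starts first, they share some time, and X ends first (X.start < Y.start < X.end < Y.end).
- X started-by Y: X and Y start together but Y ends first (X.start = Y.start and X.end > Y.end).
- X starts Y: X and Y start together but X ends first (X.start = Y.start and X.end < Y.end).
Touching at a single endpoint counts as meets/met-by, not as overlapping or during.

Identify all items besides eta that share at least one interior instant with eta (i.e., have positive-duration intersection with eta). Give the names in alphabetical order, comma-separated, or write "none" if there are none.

iota, kappa, mu, zeta

Target eta = [Mon 22:00, Wed 14:00].
delta [Thu 07:00, Fri 01:00] → after → no.
epsilon [Sat 16:00, Sun 19:00] → after → no.
gamma [Thu 12:00, Sat 11:00] → after → no.
iota [Tue 13:00, Thu 13:00] → overlapped-by → yes.
kappa [Mon 04:00, Wed 03:00] → overlaps → yes.
lambda [Wed 16:00, Thu 03:00] → after → no.
mu [Tue 19:00, Fri 05:00] → overlapped-by → yes.
zeta [Tue 21:00, Thu 09:00] → overlapped-by → yes.
Result: iota, kappa, mu, zeta.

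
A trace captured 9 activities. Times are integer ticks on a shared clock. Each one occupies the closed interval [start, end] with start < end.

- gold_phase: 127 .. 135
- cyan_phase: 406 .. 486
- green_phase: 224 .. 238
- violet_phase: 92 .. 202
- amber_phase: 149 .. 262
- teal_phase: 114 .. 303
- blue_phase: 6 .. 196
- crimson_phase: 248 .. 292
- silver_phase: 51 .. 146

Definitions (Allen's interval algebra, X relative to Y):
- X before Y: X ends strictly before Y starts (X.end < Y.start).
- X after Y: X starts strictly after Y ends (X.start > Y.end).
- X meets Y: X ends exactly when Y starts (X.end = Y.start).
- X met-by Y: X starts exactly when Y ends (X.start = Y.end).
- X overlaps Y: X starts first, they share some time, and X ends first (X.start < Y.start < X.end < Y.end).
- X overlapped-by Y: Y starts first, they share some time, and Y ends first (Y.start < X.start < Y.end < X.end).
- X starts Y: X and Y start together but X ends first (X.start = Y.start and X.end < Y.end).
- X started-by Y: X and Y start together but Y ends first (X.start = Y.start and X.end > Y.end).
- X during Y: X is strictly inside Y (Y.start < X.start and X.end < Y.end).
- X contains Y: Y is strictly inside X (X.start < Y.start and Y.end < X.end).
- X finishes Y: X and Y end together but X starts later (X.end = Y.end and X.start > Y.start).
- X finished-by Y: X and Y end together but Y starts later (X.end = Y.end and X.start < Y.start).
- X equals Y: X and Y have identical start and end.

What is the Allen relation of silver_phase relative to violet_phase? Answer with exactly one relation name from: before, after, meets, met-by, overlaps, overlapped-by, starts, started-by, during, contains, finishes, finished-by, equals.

overlaps

silver_phase = [51, 146]; violet_phase = [92, 202].
Compare endpoints: silver_phase.start < violet_phase.start, silver_phase.start < violet_phase.end, silver_phase.end > violet_phase.start, silver_phase.end < violet_phase.end.
That pattern is 'overlaps'.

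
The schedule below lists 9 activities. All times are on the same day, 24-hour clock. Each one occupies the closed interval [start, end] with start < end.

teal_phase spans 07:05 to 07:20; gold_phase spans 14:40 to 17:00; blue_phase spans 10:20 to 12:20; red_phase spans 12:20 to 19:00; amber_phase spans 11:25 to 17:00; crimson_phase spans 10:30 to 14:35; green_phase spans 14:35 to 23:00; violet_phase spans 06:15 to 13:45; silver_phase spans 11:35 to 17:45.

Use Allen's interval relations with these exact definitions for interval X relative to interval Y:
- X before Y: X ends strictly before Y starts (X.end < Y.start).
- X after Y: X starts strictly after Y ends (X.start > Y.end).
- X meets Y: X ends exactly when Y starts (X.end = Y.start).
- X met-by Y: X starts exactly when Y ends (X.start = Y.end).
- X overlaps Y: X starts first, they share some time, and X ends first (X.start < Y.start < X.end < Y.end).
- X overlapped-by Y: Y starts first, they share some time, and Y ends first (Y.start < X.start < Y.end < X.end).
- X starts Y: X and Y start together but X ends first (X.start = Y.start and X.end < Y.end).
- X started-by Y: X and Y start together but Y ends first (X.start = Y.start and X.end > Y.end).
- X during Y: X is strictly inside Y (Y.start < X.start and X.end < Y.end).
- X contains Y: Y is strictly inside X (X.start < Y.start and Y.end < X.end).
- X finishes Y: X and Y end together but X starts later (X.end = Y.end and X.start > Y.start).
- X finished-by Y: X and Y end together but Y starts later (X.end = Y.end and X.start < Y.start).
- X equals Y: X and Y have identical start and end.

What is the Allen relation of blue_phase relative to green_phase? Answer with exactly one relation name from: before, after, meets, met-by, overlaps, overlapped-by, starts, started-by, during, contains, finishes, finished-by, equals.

blue_phase = [10:20, 12:20]; green_phase = [14:35, 23:00].
Compare endpoints: blue_phase.start < green_phase.start, blue_phase.start < green_phase.end, blue_phase.end < green_phase.start, blue_phase.end < green_phase.end.
That pattern is 'before'.

before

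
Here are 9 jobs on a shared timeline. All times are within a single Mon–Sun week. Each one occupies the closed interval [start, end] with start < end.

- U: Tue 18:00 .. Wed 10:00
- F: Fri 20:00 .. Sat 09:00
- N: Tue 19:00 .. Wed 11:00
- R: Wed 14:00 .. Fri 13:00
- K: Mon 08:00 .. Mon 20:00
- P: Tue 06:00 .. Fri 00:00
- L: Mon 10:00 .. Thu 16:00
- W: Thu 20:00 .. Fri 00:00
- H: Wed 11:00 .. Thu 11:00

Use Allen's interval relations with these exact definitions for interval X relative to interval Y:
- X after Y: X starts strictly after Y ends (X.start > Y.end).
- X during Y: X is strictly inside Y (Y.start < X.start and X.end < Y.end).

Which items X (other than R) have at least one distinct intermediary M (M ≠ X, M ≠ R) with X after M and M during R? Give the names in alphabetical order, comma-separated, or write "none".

Target R = [Wed 14:00, Fri 13:00].
Intermediaries M with M during R: W.
Via W — items with X after W: F.
Union: F.

F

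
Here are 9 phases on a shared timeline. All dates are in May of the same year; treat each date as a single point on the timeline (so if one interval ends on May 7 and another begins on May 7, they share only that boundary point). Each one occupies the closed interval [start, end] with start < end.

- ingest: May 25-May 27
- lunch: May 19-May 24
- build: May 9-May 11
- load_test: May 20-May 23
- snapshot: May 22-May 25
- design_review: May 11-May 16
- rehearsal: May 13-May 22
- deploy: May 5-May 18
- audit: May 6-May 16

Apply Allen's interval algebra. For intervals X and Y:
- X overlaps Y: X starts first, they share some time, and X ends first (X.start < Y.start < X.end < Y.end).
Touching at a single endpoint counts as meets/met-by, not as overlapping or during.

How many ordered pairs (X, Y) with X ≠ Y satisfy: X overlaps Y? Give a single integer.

7

Checking all 72 ordered pairs for relation 'overlaps'; matching pairs in alphabetical order:
(audit, rehearsal): audit overlaps rehearsal ✓
(deploy, rehearsal): deploy overlaps rehearsal ✓
(design_review, rehearsal): design_review overlaps rehearsal ✓
(load_test, snapshot): load_test overlaps snapshot ✓
(lunch, snapshot): lunch overlaps snapshot ✓
(rehearsal, load_test): rehearsal overlaps load_test ✓
(rehearsal, lunch): rehearsal overlaps lunch ✓
Count: 7.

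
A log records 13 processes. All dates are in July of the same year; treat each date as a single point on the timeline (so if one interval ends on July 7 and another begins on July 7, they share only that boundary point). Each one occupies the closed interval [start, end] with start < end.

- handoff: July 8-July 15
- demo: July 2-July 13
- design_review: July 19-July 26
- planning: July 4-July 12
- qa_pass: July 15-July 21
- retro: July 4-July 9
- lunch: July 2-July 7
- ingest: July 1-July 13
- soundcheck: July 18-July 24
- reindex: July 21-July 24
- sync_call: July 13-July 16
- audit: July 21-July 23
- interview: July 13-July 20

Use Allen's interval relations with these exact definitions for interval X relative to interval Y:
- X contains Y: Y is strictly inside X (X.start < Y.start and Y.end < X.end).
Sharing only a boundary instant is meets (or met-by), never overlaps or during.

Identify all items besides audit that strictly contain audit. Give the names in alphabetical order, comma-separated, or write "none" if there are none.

design_review, soundcheck

Target audit = [July 21, July 23].
demo [July 2, July 13] → before → no.
design_review [July 19, July 26] → contains → yes.
handoff [July 8, July 15] → before → no.
ingest [July 1, July 13] → before → no.
interview [July 13, July 20] → before → no.
lunch [July 2, July 7] → before → no.
planning [July 4, July 12] → before → no.
qa_pass [July 15, July 21] → meets → no.
reindex [July 21, July 24] → started-by → no.
retro [July 4, July 9] → before → no.
soundcheck [July 18, July 24] → contains → yes.
sync_call [July 13, July 16] → before → no.
Result: design_review, soundcheck.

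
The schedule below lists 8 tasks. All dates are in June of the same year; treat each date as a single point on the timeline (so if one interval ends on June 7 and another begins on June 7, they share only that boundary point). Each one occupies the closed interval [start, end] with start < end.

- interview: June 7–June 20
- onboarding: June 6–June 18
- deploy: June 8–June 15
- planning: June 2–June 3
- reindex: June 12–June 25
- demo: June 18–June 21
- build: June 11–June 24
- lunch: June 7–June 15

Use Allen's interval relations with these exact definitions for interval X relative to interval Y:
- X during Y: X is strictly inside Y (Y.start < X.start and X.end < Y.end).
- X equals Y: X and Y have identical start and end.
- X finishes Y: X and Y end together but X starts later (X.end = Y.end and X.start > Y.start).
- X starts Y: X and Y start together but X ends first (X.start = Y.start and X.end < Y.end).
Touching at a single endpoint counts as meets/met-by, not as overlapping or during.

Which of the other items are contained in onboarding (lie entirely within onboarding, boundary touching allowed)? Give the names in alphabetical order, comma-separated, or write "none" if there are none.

Target onboarding = [June 6, June 18].
build [June 11, June 24] → overlapped-by → no.
demo [June 18, June 21] → met-by → no.
deploy [June 8, June 15] → during → yes.
interview [June 7, June 20] → overlapped-by → no.
lunch [June 7, June 15] → during → yes.
planning [June 2, June 3] → before → no.
reindex [June 12, June 25] → overlapped-by → no.
Result: deploy, lunch.

deploy, lunch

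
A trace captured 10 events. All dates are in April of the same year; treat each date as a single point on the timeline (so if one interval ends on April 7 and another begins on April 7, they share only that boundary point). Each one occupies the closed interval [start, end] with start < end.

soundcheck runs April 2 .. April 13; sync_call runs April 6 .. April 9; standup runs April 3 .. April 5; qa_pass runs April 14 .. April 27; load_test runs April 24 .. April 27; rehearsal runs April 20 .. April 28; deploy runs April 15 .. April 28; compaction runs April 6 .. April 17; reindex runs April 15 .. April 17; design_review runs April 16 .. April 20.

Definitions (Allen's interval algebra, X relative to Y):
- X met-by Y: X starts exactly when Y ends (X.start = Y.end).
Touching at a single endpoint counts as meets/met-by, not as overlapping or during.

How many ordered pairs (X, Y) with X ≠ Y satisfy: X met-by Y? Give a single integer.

1

Checking all 90 ordered pairs for relation 'met-by'; matching pairs in alphabetical order:
(rehearsal, design_review): rehearsal met-by design_review ✓
Count: 1.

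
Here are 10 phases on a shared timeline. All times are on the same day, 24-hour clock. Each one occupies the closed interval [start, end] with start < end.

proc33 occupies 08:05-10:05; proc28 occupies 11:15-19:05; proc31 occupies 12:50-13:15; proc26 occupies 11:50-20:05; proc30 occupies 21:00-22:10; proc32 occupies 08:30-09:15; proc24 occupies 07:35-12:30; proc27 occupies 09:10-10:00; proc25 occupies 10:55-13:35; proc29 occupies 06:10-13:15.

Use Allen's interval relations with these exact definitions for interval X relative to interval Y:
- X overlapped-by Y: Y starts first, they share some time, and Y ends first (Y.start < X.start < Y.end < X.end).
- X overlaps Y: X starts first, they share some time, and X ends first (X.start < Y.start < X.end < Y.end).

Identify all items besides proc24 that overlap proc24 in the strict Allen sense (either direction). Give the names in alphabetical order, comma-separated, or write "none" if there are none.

proc25, proc26, proc28

Target proc24 = [07:35, 12:30].
proc25 [10:55, 13:35] → overlapped-by → yes.
proc26 [11:50, 20:05] → overlapped-by → yes.
proc27 [09:10, 10:00] → during → no.
proc28 [11:15, 19:05] → overlapped-by → yes.
proc29 [06:10, 13:15] → contains → no.
proc30 [21:00, 22:10] → after → no.
proc31 [12:50, 13:15] → after → no.
proc32 [08:30, 09:15] → during → no.
proc33 [08:05, 10:05] → during → no.
Result: proc25, proc26, proc28.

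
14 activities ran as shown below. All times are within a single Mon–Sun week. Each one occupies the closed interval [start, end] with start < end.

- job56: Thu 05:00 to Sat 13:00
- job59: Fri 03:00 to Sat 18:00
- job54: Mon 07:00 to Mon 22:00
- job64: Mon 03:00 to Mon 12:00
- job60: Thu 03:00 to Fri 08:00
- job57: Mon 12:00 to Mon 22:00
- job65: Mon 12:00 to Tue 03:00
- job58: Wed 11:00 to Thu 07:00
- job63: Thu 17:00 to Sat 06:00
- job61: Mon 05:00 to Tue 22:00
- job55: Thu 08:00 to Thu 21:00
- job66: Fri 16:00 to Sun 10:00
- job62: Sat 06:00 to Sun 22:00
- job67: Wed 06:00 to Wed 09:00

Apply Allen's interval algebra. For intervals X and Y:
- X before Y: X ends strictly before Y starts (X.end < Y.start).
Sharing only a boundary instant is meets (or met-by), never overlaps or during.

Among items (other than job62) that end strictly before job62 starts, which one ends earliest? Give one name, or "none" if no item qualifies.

Target job62 = [Sat 06:00, Sun 22:00].
job54 [Mon 07:00, Mon 22:00] → before → candidate.
job55 [Thu 08:00, Thu 21:00] → before → candidate.
job56 [Thu 05:00, Sat 13:00] → overlaps → excluded.
job57 [Mon 12:00, Mon 22:00] → before → candidate.
job58 [Wed 11:00, Thu 07:00] → before → candidate.
job59 [Fri 03:00, Sat 18:00] → overlaps → excluded.
job60 [Thu 03:00, Fri 08:00] → before → candidate.
job61 [Mon 05:00, Tue 22:00] → before → candidate.
job63 [Thu 17:00, Sat 06:00] → meets → excluded.
job64 [Mon 03:00, Mon 12:00] → before → candidate.
job65 [Mon 12:00, Tue 03:00] → before → candidate.
job66 [Fri 16:00, Sun 10:00] → overlaps → excluded.
job67 [Wed 06:00, Wed 09:00] → before → candidate.
Among candidates, earliest end is Mon 12:00 → job64.

job64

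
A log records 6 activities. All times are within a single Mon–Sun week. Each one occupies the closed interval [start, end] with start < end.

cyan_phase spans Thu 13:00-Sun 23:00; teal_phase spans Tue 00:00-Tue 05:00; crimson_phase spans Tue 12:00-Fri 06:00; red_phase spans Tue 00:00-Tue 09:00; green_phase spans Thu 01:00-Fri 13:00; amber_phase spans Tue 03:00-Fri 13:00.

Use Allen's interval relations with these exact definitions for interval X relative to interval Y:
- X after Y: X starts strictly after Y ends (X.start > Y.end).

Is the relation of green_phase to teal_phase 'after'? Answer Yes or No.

Yes

green_phase = [Thu 01:00, Fri 13:00], teal_phase = [Tue 00:00, Tue 05:00].
Actual relation of green_phase to teal_phase: after.
Asked whether 'after' holds → Yes.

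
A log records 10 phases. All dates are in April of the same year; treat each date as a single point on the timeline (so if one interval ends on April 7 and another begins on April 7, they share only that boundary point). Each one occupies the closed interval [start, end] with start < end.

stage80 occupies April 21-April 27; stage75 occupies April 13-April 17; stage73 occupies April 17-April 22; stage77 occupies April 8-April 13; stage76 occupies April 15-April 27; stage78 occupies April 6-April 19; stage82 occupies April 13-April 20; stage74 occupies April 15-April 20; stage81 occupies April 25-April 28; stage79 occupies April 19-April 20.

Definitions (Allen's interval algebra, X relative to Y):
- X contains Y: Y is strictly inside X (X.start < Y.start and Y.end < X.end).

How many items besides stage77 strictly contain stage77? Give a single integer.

1

Target stage77 = [April 8, April 13].
stage73 [April 17, April 22] → after → no.
stage74 [April 15, April 20] → after → no.
stage75 [April 13, April 17] → met-by → no.
stage76 [April 15, April 27] → after → no.
stage78 [April 6, April 19] → contains → counts.
stage79 [April 19, April 20] → after → no.
stage80 [April 21, April 27] → after → no.
stage81 [April 25, April 28] → after → no.
stage82 [April 13, April 20] → met-by → no.
Total: 1.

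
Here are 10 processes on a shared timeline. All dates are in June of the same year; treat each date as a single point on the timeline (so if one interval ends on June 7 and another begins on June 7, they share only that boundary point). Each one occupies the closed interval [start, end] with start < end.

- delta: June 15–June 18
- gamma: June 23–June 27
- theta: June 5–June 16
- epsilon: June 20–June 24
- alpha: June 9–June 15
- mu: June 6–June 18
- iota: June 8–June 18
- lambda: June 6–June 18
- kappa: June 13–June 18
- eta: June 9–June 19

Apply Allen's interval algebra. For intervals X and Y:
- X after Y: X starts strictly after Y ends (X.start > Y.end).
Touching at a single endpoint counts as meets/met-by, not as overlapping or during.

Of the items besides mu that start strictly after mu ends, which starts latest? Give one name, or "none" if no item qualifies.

Target mu = [June 6, June 18].
alpha [June 9, June 15] → during → excluded.
delta [June 15, June 18] → finishes → excluded.
epsilon [June 20, June 24] → after → candidate.
eta [June 9, June 19] → overlapped-by → excluded.
gamma [June 23, June 27] → after → candidate.
iota [June 8, June 18] → finishes → excluded.
kappa [June 13, June 18] → finishes → excluded.
lambda [June 6, June 18] → equals → excluded.
theta [June 5, June 16] → overlaps → excluded.
Among candidates, latest start is June 23 → gamma.

gamma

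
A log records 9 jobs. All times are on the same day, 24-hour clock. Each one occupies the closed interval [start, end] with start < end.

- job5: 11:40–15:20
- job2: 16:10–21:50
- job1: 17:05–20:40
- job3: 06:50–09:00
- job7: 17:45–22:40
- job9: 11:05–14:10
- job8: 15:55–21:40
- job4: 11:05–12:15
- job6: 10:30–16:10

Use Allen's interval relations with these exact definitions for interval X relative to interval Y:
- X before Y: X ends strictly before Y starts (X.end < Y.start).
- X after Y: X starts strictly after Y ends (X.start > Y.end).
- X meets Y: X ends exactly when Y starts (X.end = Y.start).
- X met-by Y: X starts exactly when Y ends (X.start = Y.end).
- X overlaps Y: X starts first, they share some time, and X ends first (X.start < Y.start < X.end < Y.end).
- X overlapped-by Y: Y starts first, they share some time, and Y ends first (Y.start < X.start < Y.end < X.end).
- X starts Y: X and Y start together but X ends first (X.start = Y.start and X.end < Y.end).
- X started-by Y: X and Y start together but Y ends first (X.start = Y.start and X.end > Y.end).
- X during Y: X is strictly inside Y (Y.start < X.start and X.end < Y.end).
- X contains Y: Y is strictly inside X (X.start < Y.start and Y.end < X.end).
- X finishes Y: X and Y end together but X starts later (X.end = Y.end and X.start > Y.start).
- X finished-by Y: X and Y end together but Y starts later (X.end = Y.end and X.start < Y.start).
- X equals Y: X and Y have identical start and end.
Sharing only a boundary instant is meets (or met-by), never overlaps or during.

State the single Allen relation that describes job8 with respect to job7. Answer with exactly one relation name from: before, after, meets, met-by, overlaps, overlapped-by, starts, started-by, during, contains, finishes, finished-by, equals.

overlaps

job8 = [15:55, 21:40]; job7 = [17:45, 22:40].
Compare endpoints: job8.start < job7.start, job8.start < job7.end, job8.end > job7.start, job8.end < job7.end.
That pattern is 'overlaps'.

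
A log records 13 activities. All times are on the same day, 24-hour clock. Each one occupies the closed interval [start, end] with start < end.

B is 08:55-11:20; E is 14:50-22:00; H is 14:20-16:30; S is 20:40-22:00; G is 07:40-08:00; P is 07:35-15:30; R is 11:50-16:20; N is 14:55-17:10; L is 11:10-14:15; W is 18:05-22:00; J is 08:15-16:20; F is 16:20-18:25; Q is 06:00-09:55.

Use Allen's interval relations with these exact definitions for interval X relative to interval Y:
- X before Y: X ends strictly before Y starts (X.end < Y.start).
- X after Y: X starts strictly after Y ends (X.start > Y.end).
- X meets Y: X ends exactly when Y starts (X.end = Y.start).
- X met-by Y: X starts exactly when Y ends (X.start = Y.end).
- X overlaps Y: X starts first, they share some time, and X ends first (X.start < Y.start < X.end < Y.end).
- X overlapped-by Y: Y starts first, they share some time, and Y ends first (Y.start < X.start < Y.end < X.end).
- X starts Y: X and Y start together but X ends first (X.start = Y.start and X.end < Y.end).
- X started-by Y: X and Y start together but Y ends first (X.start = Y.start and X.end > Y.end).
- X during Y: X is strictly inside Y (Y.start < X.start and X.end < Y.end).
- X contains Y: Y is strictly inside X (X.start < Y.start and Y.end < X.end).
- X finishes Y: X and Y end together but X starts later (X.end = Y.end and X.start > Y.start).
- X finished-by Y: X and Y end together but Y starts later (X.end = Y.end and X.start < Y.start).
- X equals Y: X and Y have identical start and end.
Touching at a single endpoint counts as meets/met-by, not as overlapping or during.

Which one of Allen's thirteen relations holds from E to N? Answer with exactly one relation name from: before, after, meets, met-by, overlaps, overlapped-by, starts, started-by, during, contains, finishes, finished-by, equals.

contains

E = [14:50, 22:00]; N = [14:55, 17:10].
Compare endpoints: E.start < N.start, E.start < N.end, E.end > N.start, E.end > N.end.
That pattern is 'contains'.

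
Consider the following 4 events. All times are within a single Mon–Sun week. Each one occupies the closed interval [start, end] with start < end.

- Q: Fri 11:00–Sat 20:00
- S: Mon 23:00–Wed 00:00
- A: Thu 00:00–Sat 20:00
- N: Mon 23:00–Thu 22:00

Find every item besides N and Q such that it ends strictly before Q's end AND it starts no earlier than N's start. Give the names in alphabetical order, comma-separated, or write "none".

Conditions: its end is strictly before Q's end (X.end < Sat 20:00) AND its start is no earlier than N's start (X.start >= Mon 23:00).
A: end Sat 20:00 < Sat 20:00? ✗; start Thu 00:00 >= Mon 23:00? ✓ → no.
S: end Wed 00:00 < Sat 20:00? ✓; start Mon 23:00 >= Mon 23:00? ✓ → yes.
Result: S.

S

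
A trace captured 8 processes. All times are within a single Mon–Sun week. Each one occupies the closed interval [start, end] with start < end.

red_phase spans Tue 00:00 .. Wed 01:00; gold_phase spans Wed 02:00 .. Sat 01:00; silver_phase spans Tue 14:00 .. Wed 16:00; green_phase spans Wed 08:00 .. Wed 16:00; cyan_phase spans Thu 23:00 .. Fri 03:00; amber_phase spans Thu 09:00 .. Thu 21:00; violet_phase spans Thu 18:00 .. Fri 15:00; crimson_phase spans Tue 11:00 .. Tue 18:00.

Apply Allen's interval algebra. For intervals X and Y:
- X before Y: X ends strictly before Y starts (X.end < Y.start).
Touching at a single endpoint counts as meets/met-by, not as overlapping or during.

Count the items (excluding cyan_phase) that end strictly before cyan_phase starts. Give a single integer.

5

Target cyan_phase = [Thu 23:00, Fri 03:00].
amber_phase [Thu 09:00, Thu 21:00] → before → counts.
crimson_phase [Tue 11:00, Tue 18:00] → before → counts.
gold_phase [Wed 02:00, Sat 01:00] → contains → no.
green_phase [Wed 08:00, Wed 16:00] → before → counts.
red_phase [Tue 00:00, Wed 01:00] → before → counts.
silver_phase [Tue 14:00, Wed 16:00] → before → counts.
violet_phase [Thu 18:00, Fri 15:00] → contains → no.
Total: 5.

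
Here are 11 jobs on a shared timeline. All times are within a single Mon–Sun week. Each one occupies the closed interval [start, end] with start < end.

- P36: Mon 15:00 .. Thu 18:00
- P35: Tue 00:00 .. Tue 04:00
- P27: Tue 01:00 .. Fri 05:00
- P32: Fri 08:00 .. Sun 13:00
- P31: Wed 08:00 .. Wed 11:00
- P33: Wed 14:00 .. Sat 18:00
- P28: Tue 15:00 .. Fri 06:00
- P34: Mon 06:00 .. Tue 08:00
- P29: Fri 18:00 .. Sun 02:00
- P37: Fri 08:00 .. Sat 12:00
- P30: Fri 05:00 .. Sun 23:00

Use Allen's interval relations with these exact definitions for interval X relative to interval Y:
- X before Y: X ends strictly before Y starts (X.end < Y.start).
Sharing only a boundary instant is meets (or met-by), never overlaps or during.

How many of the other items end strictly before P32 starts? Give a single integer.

6

Target P32 = [Fri 08:00, Sun 13:00].
P27 [Tue 01:00, Fri 05:00] → before → counts.
P28 [Tue 15:00, Fri 06:00] → before → counts.
P29 [Fri 18:00, Sun 02:00] → during → no.
P30 [Fri 05:00, Sun 23:00] → contains → no.
P31 [Wed 08:00, Wed 11:00] → before → counts.
P33 [Wed 14:00, Sat 18:00] → overlaps → no.
P34 [Mon 06:00, Tue 08:00] → before → counts.
P35 [Tue 00:00, Tue 04:00] → before → counts.
P36 [Mon 15:00, Thu 18:00] → before → counts.
P37 [Fri 08:00, Sat 12:00] → starts → no.
Total: 6.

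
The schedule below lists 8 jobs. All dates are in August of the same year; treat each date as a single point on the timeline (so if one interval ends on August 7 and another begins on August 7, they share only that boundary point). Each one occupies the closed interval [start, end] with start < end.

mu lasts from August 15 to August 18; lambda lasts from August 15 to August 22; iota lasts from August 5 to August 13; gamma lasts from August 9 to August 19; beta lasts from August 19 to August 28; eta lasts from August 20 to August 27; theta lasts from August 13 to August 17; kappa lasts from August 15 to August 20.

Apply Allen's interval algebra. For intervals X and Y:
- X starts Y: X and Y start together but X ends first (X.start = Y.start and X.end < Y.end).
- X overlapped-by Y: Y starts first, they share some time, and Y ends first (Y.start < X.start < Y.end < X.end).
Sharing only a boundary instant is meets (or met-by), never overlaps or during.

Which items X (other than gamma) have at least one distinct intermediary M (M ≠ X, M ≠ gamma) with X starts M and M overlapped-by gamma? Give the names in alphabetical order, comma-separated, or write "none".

kappa, mu

Target gamma = [August 9, August 19].
Intermediaries M with M overlapped-by gamma: kappa, lambda.
Via kappa — items with X starts kappa: mu.
Via lambda — items with X starts lambda: kappa, mu.
Union: kappa, mu.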